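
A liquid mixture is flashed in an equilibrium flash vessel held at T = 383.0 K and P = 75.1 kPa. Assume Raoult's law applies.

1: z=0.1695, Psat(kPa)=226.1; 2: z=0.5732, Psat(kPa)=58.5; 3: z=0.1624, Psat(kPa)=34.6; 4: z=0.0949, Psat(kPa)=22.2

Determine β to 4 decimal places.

Raoult's law: Kᵢ = Pᵢˢᵃᵗ/P = Pᵢˢᵃᵗ/75.1.
  K_1 = 226.1/75.1 = 3.010652, K_2 = 58.5/75.1 = 0.778961, K_3 = 34.6/75.1 = 0.460719, K_4 = 22.2/75.1 = 0.295606
Rachford–Rice: g(β) = Σ zᵢ(Kᵢ−1)/(1+β(Kᵢ−1)) = 0.
g(0) = ΣzᵢKᵢ − 1 = 0.0597 and g(1) = 1 − Σzᵢ/Kᵢ = -0.4657, so a root lies in (0, 1).
Iterate (Newton) starting at β = 0.5:
  β = 0.5000: g = -0.19559, g' = -0.4065 → β = 0.0189
  β = 0.0189: g = 0.04488, g' = -0.7608 → β = 0.0779
  β = 0.0779: g = 0.00361, g' = -0.6454 → β = 0.0835
Converged at β = 0.0835.

β = 0.0835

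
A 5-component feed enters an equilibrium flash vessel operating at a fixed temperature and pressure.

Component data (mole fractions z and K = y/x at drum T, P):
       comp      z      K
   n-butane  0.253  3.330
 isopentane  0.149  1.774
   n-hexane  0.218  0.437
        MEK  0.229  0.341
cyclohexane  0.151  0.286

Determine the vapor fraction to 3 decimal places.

ψ = 0.265

Newton iteration, ψ⁰ = 0.5:
  ψ = 0.500: g = -0.2081, g' = -0.881 → ψ = 0.264
  ψ = 0.264: g = 0.0013, g' = -0.946 → ψ = 0.265
Converged at ψ = 0.265.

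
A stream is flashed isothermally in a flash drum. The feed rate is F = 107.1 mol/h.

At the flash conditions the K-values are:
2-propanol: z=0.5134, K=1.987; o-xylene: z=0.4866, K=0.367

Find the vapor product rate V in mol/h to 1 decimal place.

V = 34.1 mol/h

Material balance + equilibrium reduce to Σ zᵢ(Kᵢ−1)/(1+ψ(Kᵢ−1)) = 0.
Check two-phase: ΣzᵢKᵢ = 1.1987 > 1 and Σzᵢ/Kᵢ = 1.5843 > 1, so g(0) = 0.1987 > 0 and g(1) = -0.5843 < 0.
Binary case is linear: z₁(K₁−1)(1+ψ(K₂−1)) + z₂(K₂−1)(1+ψ(K₁−1)) = 0
⇒ ψ = [z₁(K₁−1)+z₂(K₂−1)] / [−(K₁−1)(K₂−1)] = 0.19871/0.62477 = 0.3180
Then V = ψ·F = 0.3180·107.1 = 34.1 mol/h and L = F − V = 73.0 mol/h.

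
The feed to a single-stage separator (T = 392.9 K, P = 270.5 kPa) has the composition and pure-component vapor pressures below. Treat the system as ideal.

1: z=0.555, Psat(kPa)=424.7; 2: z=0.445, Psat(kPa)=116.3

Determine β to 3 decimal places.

β = 0.193

Raoult's law: Kᵢ = Pᵢˢᵃᵗ/P = Pᵢˢᵃᵗ/270.5.
  K_1 = 424.7/270.5 = 1.57006, K_2 = 116.3/270.5 = 0.42994
Rachford–Rice: g(β) = Σ zᵢ(Kᵢ−1)/(1+β(Kᵢ−1)) = 0.
Feasibility: ΣzᵢKᵢ = 1.063, Σzᵢ/Kᵢ = 1.389 — both > 1, two phases present.
Binary case is linear: z₁(K₁−1)(1+β(K₂−1)) + z₂(K₂−1)(1+β(K₁−1)) = 0
⇒ β = [z₁(K₁−1)+z₂(K₂−1)] / [−(K₁−1)(K₂−1)] = 0.0627/0.3250 = 0.193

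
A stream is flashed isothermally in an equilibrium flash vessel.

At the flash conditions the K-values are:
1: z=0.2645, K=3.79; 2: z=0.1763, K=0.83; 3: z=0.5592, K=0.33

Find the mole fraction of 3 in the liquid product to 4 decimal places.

x_3 = 0.6500

Rachford–Rice: g(V/F) = Σ zᵢ(Kᵢ−1)/(1+V/F(Kᵢ−1)) = 0.
Check two-phase: ΣzᵢKᵢ = 1.3333 > 1 and Σzᵢ/Kᵢ = 1.9767 > 1, so g(0) = 0.3333 > 0 and g(1) = -0.9767 < 0.
Newton–Raphson from V/F = 0.62:
  V/F = 0.6200: g = -0.40406, g' = -1.0172 → V/F = 0.2228
  V/F = 0.2228: g = -0.01644, g' = -1.1354 → V/F = 0.2083
  V/F = 0.2083: g = 0.00023, g' = -1.1681 → V/F = 0.2085
Converged at V/F = 0.2085.
Compositions from xᵢ = zᵢ/(1+V/F(Kᵢ−1)), yᵢ = Kᵢxᵢ:
  1: x = 0.1672, y = 0.6338
  2: x = 0.1828, y = 0.1517
  3: x = 0.6500, y = 0.2145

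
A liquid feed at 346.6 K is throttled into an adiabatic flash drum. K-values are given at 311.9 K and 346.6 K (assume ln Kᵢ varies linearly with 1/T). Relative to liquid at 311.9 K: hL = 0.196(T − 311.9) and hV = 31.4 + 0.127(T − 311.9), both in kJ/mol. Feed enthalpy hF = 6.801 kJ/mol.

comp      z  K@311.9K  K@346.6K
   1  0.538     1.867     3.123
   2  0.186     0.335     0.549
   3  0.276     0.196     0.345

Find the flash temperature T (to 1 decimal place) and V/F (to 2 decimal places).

Adiabatic flash: solve Rachford–Rice at each trial T, then check hF = ψ·hV(T) + (1−ψ)·hL(T).
  T = 311.9 K: K = (1.867, 0.335, 0.196), RR gives ψ = 0.185, H_out = 5.821 kJ/mol
  T = 346.6 K: K = (3.123, 0.549, 0.345), RR gives ψ = 0.703, H_out = 27.204 kJ/mol
  T = 329.2 K: K = (2.446, 0.434, 0.264), RR gives ψ = 0.480, H_out = 17.904 kJ/mol
  T = 320.5 K: K = (2.143, 0.382, 0.228), RR gives ψ = 0.351, H_out = 12.498 kJ/mol
  T = 316.2 K: K = (2.002, 0.358, 0.212), RR gives ψ = 0.275, H_out = 9.392 kJ/mol
  T = 314.0 K: K = (1.932, 0.346, 0.204), RR gives ψ = 0.231, H_out = 7.635 kJ/mol
Linear interpolation between T = 311.9 (H_out = 5.821) and T = 314.0 (H_out = 7.635) on hF = 6.801 gives T ≈ 313.0 K, at which ψ = 0.21.

T = 313.0 K, V/F = 0.21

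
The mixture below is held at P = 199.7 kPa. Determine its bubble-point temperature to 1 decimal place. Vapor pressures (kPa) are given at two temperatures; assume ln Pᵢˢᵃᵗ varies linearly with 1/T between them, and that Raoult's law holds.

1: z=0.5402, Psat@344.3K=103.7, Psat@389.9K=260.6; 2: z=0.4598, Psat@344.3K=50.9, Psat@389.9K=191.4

Bubble-point temperature: ΣzᵢPᵢˢᵃᵗ(T) = P. Interpolate ln Pᵢˢᵃᵗ = aᵢ + bᵢ/T.
  T = 344.3 K: ΣzᵢPᵢˢᵃᵗ = 79.42 kPa
  T = 389.9 K: ΣzᵢPᵢˢᵃᵗ = 228.78 kPa
  T = 367.1 K: ΣzᵢPᵢˢᵃᵗ = 138.67 kPa
  T = 378.5 K: ΣzᵢPᵢˢᵃᵗ = 179.28 kPa
  T = 384.2 K: ΣzᵢPᵢˢᵃᵗ = 202.84 kPa
  T = 381.4 K: ΣzᵢPᵢˢᵃᵗ = 190.98 kPa
Interpolating between 381.4 K and 384.2 K gives T ≈ 383.5 K.

T = 383.5 K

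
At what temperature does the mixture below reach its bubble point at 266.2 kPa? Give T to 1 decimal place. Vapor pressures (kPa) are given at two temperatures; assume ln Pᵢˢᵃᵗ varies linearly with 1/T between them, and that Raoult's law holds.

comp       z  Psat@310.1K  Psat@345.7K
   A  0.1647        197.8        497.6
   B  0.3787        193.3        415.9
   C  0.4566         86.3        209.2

T = 335.1 K

Bubble-point temperature: ΣzᵢPᵢˢᵃᵗ(T) = P. Interpolate ln Pᵢˢᵃᵗ = aᵢ + bᵢ/T.
  T = 310.1 K: ΣzᵢPᵢˢᵃᵗ = 145.18 kPa
  T = 345.7 K: ΣzᵢPᵢˢᵃᵗ = 334.98 kPa
  T = 327.9 K: ΣzᵢPᵢˢᵃᵗ = 225.46 kPa
  T = 336.8 K: ΣzᵢPᵢˢᵃᵗ = 276.22 kPa
  T = 332.4 K: ΣzᵢPᵢˢᵃᵗ = 250.17 kPa
  T = 334.6 K: ΣzᵢPᵢˢᵃᵗ = 262.95 kPa
Interpolating between 334.6 K and 336.8 K gives T ≈ 335.1 K.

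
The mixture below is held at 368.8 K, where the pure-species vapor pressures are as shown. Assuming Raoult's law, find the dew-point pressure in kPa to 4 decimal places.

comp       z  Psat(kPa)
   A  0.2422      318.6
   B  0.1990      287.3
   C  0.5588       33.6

At the dew point ψ → 1, so Σzᵢ/Kᵢ = 1 with Kᵢ = Pᵢˢᵃᵗ/P ⇒ 1/P = Σzᵢ/Pᵢˢᵃᵗ.
1/P = 0.2422/318.6 + 0.1990/287.3 + 0.5588/33.6 = 0.0180838 ⇒ P = 55.2981 kPa

Pdew = 55.2981 kPa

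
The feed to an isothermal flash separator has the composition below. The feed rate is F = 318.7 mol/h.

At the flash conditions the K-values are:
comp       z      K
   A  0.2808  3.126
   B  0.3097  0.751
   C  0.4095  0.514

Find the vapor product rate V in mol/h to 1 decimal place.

Material balance + equilibrium reduce to Σ zᵢ(Kᵢ−1)/(1+ψ(Kᵢ−1)) = 0.
Feasibility: ΣzᵢKᵢ = 1.3208, Σzᵢ/Kᵢ = 1.2989 — both > 1, two phases present.
Newton–Raphson from ψ = 0.62:
  ψ = 0.6200: g = -0.11851, g' = -0.4612 → ψ = 0.3630
  ψ = 0.3630: g = 0.01051, g' = -0.5701 → ψ = 0.3815
  ψ = 0.3815: g = 0.00013, g' = -0.5562 → ψ = 0.3817
Converged at ψ = 0.3817.
Then V = ψ·F = 0.3817·318.7 = 121.6 mol/h and L = F − V = 197.1 mol/h.

V = 121.6 mol/h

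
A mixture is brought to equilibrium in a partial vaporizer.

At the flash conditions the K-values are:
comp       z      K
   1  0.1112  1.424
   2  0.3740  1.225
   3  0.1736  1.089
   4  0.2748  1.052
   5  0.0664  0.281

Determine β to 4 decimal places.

Let β = V/F and solve Σ zᵢ(Kᵢ−1)/(1+β(Kᵢ−1)) = 0.
g(0) = ΣzᵢKᵢ − 1 = 0.1133 and g(1) = 1 − Σzᵢ/Kᵢ = -0.0403, so a root lies in (0, 1).
Newton iteration, β⁰ = 0.5:
  β = 0.5000: g = 0.06872, g' = -0.1145 → β = 1.0000
  β = 1.0000: g = -0.04032, g' = -0.4590 → β = 0.9122
  β = 0.9122: g = -0.00697, g' = -0.3151 → β = 0.8900
  β = 0.8900: g = -0.00028, g' = -0.2903 → β = 0.8891
Converged at β = 0.8891.

β = 0.8891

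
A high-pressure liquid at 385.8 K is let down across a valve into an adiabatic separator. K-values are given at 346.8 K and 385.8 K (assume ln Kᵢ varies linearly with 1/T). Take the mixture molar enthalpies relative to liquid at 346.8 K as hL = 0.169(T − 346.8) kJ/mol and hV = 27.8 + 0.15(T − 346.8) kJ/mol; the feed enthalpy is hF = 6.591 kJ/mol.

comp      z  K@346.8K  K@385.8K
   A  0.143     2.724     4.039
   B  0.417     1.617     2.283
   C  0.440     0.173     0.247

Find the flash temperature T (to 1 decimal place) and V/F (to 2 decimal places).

Adiabatic flash: solve Rachford–Rice at each trial T, then check hF = ψ·hV(T) + (1−ψ)·hL(T).
  T = 346.8 K: K = (2.724, 1.617, 0.173), RR gives ψ = 0.170, H_out = 4.730 kJ/mol
  T = 385.8 K: K = (4.039, 2.283, 0.247), RR gives ψ = 0.470, H_out = 19.306 kJ/mol
  T = 366.3 K: K = (3.352, 1.939, 0.209), RR gives ψ = 0.348, H_out = 12.830 kJ/mol
  T = 356.6 K: K = (3.032, 1.776, 0.191), RR gives ψ = 0.269, H_out = 9.094 kJ/mol
  T = 351.7 K: K = (2.876, 1.696, 0.182), RR gives ψ = 0.223, H_out = 7.003 kJ/mol
  T = 349.2 K: K = (2.798, 1.655, 0.177), RR gives ψ = 0.197, H_out = 5.868 kJ/mol
  T = 350.4 K: K = (2.835, 1.675, 0.179), RR gives ψ = 0.210, H_out = 6.419 kJ/mol
Linear interpolation between T = 350.4 (H_out = 6.419) and T = 351.7 (H_out = 7.003) on hF = 6.591 gives T ≈ 350.8 K, at which ψ = 0.21.

T = 350.8 K, V/F = 0.21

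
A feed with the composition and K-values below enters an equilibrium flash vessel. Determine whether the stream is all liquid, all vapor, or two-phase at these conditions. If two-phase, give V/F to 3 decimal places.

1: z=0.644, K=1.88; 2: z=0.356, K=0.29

two-phase, V/F = 0.502

ΣzᵢKᵢ = 1.314; Σzᵢ/Kᵢ = 1.570.
Both exceed 1, so a two-phase solution exists.
Material balance + equilibrium reduce to Σ zᵢ(Kᵢ−1)/(1+ψ(Kᵢ−1)) = 0.
Binary case is linear: z₁(K₁−1)(1+ψ(K₂−1)) + z₂(K₂−1)(1+ψ(K₁−1)) = 0
⇒ ψ = [z₁(K₁−1)+z₂(K₂−1)] / [−(K₁−1)(K₂−1)] = 0.3140/0.6248 = 0.502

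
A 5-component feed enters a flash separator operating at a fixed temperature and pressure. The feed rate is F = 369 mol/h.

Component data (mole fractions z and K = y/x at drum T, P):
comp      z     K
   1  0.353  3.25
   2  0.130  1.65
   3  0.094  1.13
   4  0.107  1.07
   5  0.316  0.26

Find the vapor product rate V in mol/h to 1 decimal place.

Rachford–Rice: g(ψ) = Σ zᵢ(Kᵢ−1)/(1+ψ(Kᵢ−1)) = 0.
g(0) = ΣzᵢKᵢ − 1 = 0.665 and g(1) = 1 − Σzᵢ/Kᵢ = -0.586, so a root lies in (0, 1).
Iterate (Newton) starting at ψ = 0.5:
  ψ = 0.500: g = 0.0851, g' = -0.865 → ψ = 0.598
  ψ = 0.598: g = -0.0018, g' = -0.912 → ψ = 0.596
Converged at ψ = 0.596.
Then V = ψ·F = 0.5964·369 = 220.1 mol/h and L = F − V = 148.9 mol/h.

V = 220.1 mol/h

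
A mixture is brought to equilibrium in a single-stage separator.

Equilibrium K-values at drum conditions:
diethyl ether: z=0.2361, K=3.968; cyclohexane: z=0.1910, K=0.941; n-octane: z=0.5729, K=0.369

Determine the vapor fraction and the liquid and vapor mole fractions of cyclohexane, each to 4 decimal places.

ψ = 0.2133, x_cyclohexane = 0.1934, y_cyclohexane = 0.1820

Rachford–Rice: g(ψ) = Σ zᵢ(Kᵢ−1)/(1+ψ(Kᵢ−1)) = 0.
Check two-phase: ΣzᵢKᵢ = 1.3280 > 1 and Σzᵢ/Kᵢ = 1.8151 > 1, so g(0) = 0.3280 > 0 and g(1) = -0.8151 < 0.
Newton–Raphson from ψ = 0.5:
  ψ = 0.5000: g = -0.25763, g' = -0.8246 → ψ = 0.1876
  ψ = 0.1876: g = 0.02871, g' = -1.1524 → ψ = 0.2125
  ψ = 0.2125: g = 0.00084, g' = -1.0870 → ψ = 0.2133
Converged at ψ = 0.2133.
Compositions from xᵢ = zᵢ/(1+ψ(Kᵢ−1)), yᵢ = Kᵢxᵢ:
  diethyl ether: x = 0.1446, y = 0.5737
  cyclohexane: x = 0.1934, y = 0.1820
  n-octane: x = 0.6620, y = 0.2443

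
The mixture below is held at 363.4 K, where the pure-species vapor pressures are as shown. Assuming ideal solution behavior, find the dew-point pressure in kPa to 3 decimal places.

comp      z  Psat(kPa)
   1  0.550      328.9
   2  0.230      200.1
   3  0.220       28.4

Pdew = 94.624 kPa

At the dew point ψ → 1, so Σzᵢ/Kᵢ = 1 with Kᵢ = Pᵢˢᵃᵗ/P ⇒ 1/P = Σzᵢ/Pᵢˢᵃᵗ.
1/P = 0.550/328.9 + 0.230/200.1 + 0.220/28.4 = 0.010568 ⇒ P = 94.624 kPa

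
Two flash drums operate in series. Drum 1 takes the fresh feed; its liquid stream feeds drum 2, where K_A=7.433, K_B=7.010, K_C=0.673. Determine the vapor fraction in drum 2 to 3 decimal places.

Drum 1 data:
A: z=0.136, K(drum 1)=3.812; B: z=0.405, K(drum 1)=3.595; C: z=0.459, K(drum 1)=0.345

V/F (drum 2) = 0.475

Drum 1:
Material balance + equilibrium reduce to Σ zᵢ(Kᵢ−1)/(1+ψ₁(Kᵢ−1)) = 0.
g(0) = ΣzᵢKᵢ − 1 = 1.133 and g(1) = 1 − Σzᵢ/Kᵢ = -0.479, so a root lies in (0, 1).
Newton iteration, ψ₁⁰ = 0.5:
  ψ₁ = 0.500: g = 0.1693, g' = -1.138 → ψ₁ = 0.649
  ψ₁ = 0.649: g = 0.0042, g' = -1.109 → ψ₁ = 0.653
Converged at ψ₁ = 0.653.
Drum-1 compositions:
  A: x = 0.048, y = 0.183
  B: x = 0.150, y = 0.541
  C: x = 0.802, y = 0.277
Drum-2 feed = drum-1 liquid: z₂ = (0.0480, 0.1504, 0.8017).
Drum 2:
Let ψ₂ = V/F and solve Σ zᵢ(Kᵢ−1)/(1+ψ₂(Kᵢ−1)) = 0.
g(0) = ΣzᵢKᵢ − 1 = 0.950 and g(1) = 1 − Σzᵢ/Kᵢ = -0.219, so a root lies in (0, 1).
Newton iteration, ψ₂⁰ = 0.5:
  ψ₂ = 0.500: g = -0.0146, g' = -0.573 → ψ₂ = 0.475
Converged at ψ₂ = 0.475.
  A: x = 0.012, y = 0.088
  B: x = 0.039, y = 0.273
  C: x = 0.949, y = 0.639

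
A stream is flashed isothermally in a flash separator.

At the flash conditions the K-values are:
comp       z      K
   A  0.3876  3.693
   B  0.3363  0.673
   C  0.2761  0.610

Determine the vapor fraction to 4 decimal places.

Rachford–Rice: g(ψ) = Σ zᵢ(Kᵢ−1)/(1+ψ(Kᵢ−1)) = 0.
Feasibility: ΣzᵢKᵢ = 1.8262, Σzᵢ/Kᵢ = 1.0573 — both > 1, two phases present.
Iterate (Newton) starting at ψ = 0.66:
  ψ = 0.6600: g = 0.09059, g' = -0.4990 → ψ = 0.8415
  ψ = 0.8415: g = 0.00757, g' = -0.4250 → ψ = 0.8593
  ψ = 0.8593: g = 0.00004, g' = -0.4205 → ψ = 0.8594
Converged at ψ = 0.8594.

ψ = 0.8594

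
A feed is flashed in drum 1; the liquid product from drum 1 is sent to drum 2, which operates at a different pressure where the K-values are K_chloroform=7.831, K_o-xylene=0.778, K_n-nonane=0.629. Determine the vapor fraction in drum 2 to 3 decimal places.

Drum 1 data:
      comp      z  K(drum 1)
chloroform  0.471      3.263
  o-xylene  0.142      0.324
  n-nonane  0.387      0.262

V/F (drum 2) = 0.610

Drum 1:
Material balance + equilibrium reduce to Σ zᵢ(Kᵢ−1)/(1+ψ₁(Kᵢ−1)) = 0.
Check two-phase: ΣzᵢKᵢ = 1.684 > 1 and Σzᵢ/Kᵢ = 2.060 > 1, so g(0) = 0.684 > 0 and g(1) = -1.060 < 0.
Iterate (Newton) starting at ψ₁ = 0.49:
  ψ₁ = 0.490: g = -0.0855, g' = -1.205 → ψ₁ = 0.419
Converged at ψ₁ = 0.419.
Drum-1 compositions:
  chloroform: x = 0.242, y = 0.789
  o-xylene: x = 0.198, y = 0.064
  n-nonane: x = 0.560, y = 0.147
Drum-2 feed = drum-1 liquid: z₂ = (0.2418, 0.1981, 0.5601).
Drum 2:
Let ψ₂ = V/F and solve Σ zᵢ(Kᵢ−1)/(1+ψ₂(Kᵢ−1)) = 0.
Feasibility: ΣzᵢKᵢ = 2.400, Σzᵢ/Kᵢ = 1.176 — both > 1, two phases present.
Newton iteration, ψ₂⁰ = 0.5:
  ψ₂ = 0.500: g = 0.0695, g' = -0.707 → ψ₂ = 0.598
  ψ₂ = 0.598: g = 0.0069, g' = -0.576 → ψ₂ = 0.610
Converged at ψ₂ = 0.610.
  chloroform: x = 0.047, y = 0.366
  o-xylene: x = 0.229, y = 0.178
  n-nonane: x = 0.724, y = 0.455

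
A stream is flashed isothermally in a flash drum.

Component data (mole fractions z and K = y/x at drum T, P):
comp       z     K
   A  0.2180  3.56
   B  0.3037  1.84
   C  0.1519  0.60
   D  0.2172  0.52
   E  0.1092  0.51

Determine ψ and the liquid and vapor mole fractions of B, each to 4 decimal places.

ψ = 0.7775, x_B = 0.1837, y_B = 0.3380

Let ψ = V/F and solve Σ zᵢ(Kᵢ−1)/(1+ψ(Kᵢ−1)) = 0.
Feasibility: ΣzᵢKᵢ = 1.5947, Σzᵢ/Kᵢ = 1.1113 — both > 1, two phases present.
Newton–Raphson from ψ = 0.5:
  ψ = 0.5000: g = 0.14042, g' = -0.5517 → ψ = 0.7545
  ψ = 0.7545: g = 0.01114, g' = -0.4854 → ψ = 0.7775
Converged at ψ = 0.7775.
Compositions from xᵢ = zᵢ/(1+ψ(Kᵢ−1)), yᵢ = Kᵢxᵢ:
  A: x = 0.0729, y = 0.2595
  B: x = 0.1837, y = 0.3380
  C: x = 0.2205, y = 0.1323
  D: x = 0.3465, y = 0.1802
  E: x = 0.1764, y = 0.0900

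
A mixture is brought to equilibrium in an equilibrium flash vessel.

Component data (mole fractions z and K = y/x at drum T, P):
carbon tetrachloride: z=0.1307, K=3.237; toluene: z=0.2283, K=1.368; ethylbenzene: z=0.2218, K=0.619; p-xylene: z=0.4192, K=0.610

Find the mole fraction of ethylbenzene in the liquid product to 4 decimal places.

Let β = V/F and solve Σ zᵢ(Kᵢ−1)/(1+β(Kᵢ−1)) = 0.
Check two-phase: ΣzᵢKᵢ = 1.1284 > 1 and Σzᵢ/Kᵢ = 1.2528 > 1, so g(0) = 0.1284 > 0 and g(1) = -0.2528 < 0.
Iterate (Newton) starting at β = 0.3:
  β = 0.3000: g = -0.02994, g' = -0.3821 → β = 0.2216
  β = 0.2216: g = 0.00188, g' = -0.4336 → β = 0.2260
Converged at β = 0.2260.
Compositions from xᵢ = zᵢ/(1+β(Kᵢ−1)), yᵢ = Kᵢxᵢ:
  carbon tetrachloride: x = 0.0868, y = 0.2810
  toluene: x = 0.2108, y = 0.2883
  ethylbenzene: x = 0.2427, y = 0.1502
  p-xylene: x = 0.4597, y = 0.2804

x_ethylbenzene = 0.2427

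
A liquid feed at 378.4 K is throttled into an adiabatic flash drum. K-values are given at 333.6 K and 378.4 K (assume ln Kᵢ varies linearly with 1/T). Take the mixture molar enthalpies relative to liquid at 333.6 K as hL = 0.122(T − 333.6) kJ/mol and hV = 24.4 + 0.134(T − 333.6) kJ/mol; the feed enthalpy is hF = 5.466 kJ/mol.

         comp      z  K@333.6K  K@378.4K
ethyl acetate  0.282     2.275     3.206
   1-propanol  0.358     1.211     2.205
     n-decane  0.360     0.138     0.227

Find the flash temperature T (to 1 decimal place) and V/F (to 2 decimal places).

T = 335.9 K, V/F = 0.21

Adiabatic flash: solve Rachford–Rice at each trial T, then check hF = ψ·hV(T) + (1−ψ)·hL(T).
  T = 333.6 K: K = (2.275, 1.211, 0.138), RR gives ψ = 0.177, H_out = 4.318 kJ/mol
  T = 378.4 K: K = (3.206, 2.205, 0.227), RR gives ψ = 0.599, H_out = 20.409 kJ/mol
  T = 356.0 K: K = (2.730, 1.665, 0.180), RR gives ψ = 0.439, H_out = 13.567 kJ/mol
  T = 344.8 K: K = (2.500, 1.427, 0.158), RR gives ψ = 0.327, H_out = 9.384 kJ/mol
  T = 339.2 K: K = (2.386, 1.317, 0.148), RR gives ψ = 0.257, H_out = 6.981 kJ/mol
  T = 336.4 K: K = (2.331, 1.263, 0.143), RR gives ψ = 0.219, H_out = 5.684 kJ/mol
  T = 335.0 K: K = (2.303, 1.237, 0.140), RR gives ψ = 0.198, H_out = 5.010 kJ/mol
Linear interpolation between T = 335.0 (H_out = 5.010) and T = 336.4 (H_out = 5.684) on hF = 5.466 gives T ≈ 335.9 K, at which ψ = 0.21.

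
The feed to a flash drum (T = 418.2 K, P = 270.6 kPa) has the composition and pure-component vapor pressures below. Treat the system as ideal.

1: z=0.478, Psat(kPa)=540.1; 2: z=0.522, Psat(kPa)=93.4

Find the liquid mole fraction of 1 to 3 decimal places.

Raoult's law: Kᵢ = Pᵢˢᵃᵗ/P = Pᵢˢᵃᵗ/270.6.
  K_1 = 540.1/270.6 = 1.99593, K_2 = 93.4/270.6 = 0.34516
Material balance + equilibrium reduce to Σ zᵢ(Kᵢ−1)/(1+ψ(Kᵢ−1)) = 0.
g(0) = ΣzᵢKᵢ − 1 = 0.134 and g(1) = 1 − Σzᵢ/Kᵢ = -0.752, so a root lies in (0, 1).
Binary case is linear: z₁(K₁−1)(1+ψ(K₂−1)) + z₂(K₂−1)(1+ψ(K₁−1)) = 0
⇒ ψ = [z₁(K₁−1)+z₂(K₂−1)] / [−(K₁−1)(K₂−1)] = 0.1342/0.6522 = 0.206
Compositions from xᵢ = zᵢ/(1+ψ(Kᵢ−1)), yᵢ = Kᵢxᵢ:
  1: x = 0.397, y = 0.792
  2: x = 0.603, y = 0.208

x_1 = 0.397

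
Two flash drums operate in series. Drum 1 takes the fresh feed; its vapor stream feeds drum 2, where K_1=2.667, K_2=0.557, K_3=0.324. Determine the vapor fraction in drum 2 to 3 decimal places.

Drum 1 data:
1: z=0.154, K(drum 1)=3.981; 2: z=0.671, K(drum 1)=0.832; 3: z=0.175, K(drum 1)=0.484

V/F (drum 2) = 0.221

Drum 1:
Rachford–Rice: g(ψ₁) = Σ zᵢ(Kᵢ−1)/(1+ψ₁(Kᵢ−1)) = 0.
g(0) = ΣzᵢKᵢ − 1 = 0.256 and g(1) = 1 − Σzᵢ/Kᵢ = -0.207, so a root lies in (0, 1).
Newton–Raphson from ψ₁ = 0.5:
  ψ₁ = 0.500: g = -0.0604, g' = -0.328 → ψ₁ = 0.316
  ψ₁ = 0.316: g = 0.0096, g' = -0.451 → ψ₁ = 0.337
Converged at ψ₁ = 0.337.
Drum-1 compositions:
  1: x = 0.077, y = 0.306
  2: x = 0.711, y = 0.592
  3: x = 0.212, y = 0.103
Drum-2 feed = drum-1 vapor: z₂ = (0.3056, 0.5918, 0.1026).
Drum 2:
Rachford–Rice: g(ψ₂) = Σ zᵢ(Kᵢ−1)/(1+ψ₂(Kᵢ−1)) = 0.
g(0) = ΣzᵢKᵢ − 1 = 0.178 and g(1) = 1 − Σzᵢ/Kᵢ = -0.494, so a root lies in (0, 1).
Newton–Raphson from ψ₂ = 0.52:
  ψ₂ = 0.520: g = -0.1747, g' = -0.551 → ψ₂ = 0.203
  ψ₂ = 0.203: g = 0.0121, g' = -0.677 → ψ₂ = 0.221
Converged at ψ₂ = 0.221.
  1: x = 0.223, y = 0.595
  2: x = 0.656, y = 0.365
  3: x = 0.121, y = 0.039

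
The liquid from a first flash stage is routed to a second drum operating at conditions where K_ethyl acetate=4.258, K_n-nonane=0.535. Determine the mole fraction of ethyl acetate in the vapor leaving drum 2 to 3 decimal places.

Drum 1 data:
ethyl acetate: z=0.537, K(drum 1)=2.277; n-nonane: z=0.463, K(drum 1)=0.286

y_ethyl acetate (drum 2) = 0.532

Drum 1:
Let ψ₁ = V/F and solve Σ zᵢ(Kᵢ−1)/(1+ψ₁(Kᵢ−1)) = 0.
Check two-phase: ΣzᵢKᵢ = 1.355 > 1 and Σzᵢ/Kᵢ = 1.855 > 1, so g(0) = 0.355 > 0 and g(1) = -0.855 < 0.
Binary case is linear: z₁(K₁−1)(1+ψ₁(K₂−1)) + z₂(K₂−1)(1+ψ₁(K₁−1)) = 0
⇒ ψ₁ = [z₁(K₁−1)+z₂(K₂−1)] / [−(K₁−1)(K₂−1)] = 0.3552/0.9118 = 0.390
Drum-1 compositions:
  ethyl acetate: x = 0.359, y = 0.817
  n-nonane: x = 0.641, y = 0.183
Drum-2 feed = drum-1 liquid: z₂ = (0.3586, 0.6414).
Drum 2:
Binary case is linear: z₁(K₁−1)(1+ψ₂(K₂−1)) + z₂(K₂−1)(1+ψ₂(K₁−1)) = 0
⇒ ψ₂ = [z₁(K₁−1)+z₂(K₂−1)] / [−(K₁−1)(K₂−1)] = 0.8701/1.5150 = 0.574
  ethyl acetate: x = 0.125, y = 0.532
  n-nonane: x = 0.875, y = 0.468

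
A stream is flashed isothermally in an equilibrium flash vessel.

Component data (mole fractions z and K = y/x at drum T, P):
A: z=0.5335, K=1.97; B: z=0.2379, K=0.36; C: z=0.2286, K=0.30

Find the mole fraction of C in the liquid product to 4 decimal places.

x_C = 0.2934

Material balance + equilibrium reduce to Σ zᵢ(Kᵢ−1)/(1+β(Kᵢ−1)) = 0.
Check two-phase: ΣzᵢKᵢ = 1.2052 > 1 and Σzᵢ/Kᵢ = 1.6936 > 1, so g(0) = 0.2052 > 0 and g(1) = -0.6936 < 0.
Iterate (Newton) starting at β = 0.54:
  β = 0.5400: g = -0.15032, g' = -0.7333 → β = 0.3350
  β = 0.3350: g = -0.01227, g' = -0.6350 → β = 0.3157
  β = 0.3157: g = -0.00003, g' = -0.6318 → β = 0.3156
Converged at β = 0.3156.
Compositions from xᵢ = zᵢ/(1+β(Kᵢ−1)), yᵢ = Kᵢxᵢ:
  A: x = 0.4085, y = 0.8046
  B: x = 0.2981, y = 0.1073
  C: x = 0.2934, y = 0.0880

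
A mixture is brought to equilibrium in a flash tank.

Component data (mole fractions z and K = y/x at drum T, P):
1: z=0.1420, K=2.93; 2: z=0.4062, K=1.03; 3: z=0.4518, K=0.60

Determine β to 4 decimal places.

Material balance + equilibrium reduce to Σ zᵢ(Kᵢ−1)/(1+β(Kᵢ−1)) = 0.
g(0) = ΣzᵢKᵢ − 1 = 0.1055 and g(1) = 1 − Σzᵢ/Kᵢ = -0.1958, so a root lies in (0, 1).
Newton iteration, β⁰ = 0.38:
  β = 0.3800: g = -0.04296, g' = -0.2769 → β = 0.2249
  β = 0.2249: g = 0.00464, g' = -0.3449 → β = 0.2383
  β = 0.2383: g = 0.00005, g' = -0.3368 → β = 0.2385
Converged at β = 0.2385.

β = 0.2385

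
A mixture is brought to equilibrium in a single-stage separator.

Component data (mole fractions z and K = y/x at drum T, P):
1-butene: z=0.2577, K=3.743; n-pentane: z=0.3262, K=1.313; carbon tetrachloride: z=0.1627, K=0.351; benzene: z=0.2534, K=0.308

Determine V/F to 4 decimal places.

Rachford–Rice: g(V/F) = Σ zᵢ(Kᵢ−1)/(1+V/F(Kᵢ−1)) = 0.
Check two-phase: ΣzᵢKᵢ = 1.5280 > 1 and Σzᵢ/Kᵢ = 1.6035 > 1, so g(0) = 0.5280 > 0 and g(1) = -0.6035 < 0.
Newton–Raphson from V/F = 0.36:
  V/F = 0.3600: g = 0.07611, g' = -0.8486 → V/F = 0.4497
  V/F = 0.4497: g = 0.00231, g' = -0.8056 → V/F = 0.4526
Converged at V/F = 0.4526.

V/F = 0.4526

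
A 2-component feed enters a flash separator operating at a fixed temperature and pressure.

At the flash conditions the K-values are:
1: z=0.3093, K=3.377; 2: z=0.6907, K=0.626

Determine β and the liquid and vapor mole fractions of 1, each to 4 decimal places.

β = 0.5364, x_1 = 0.1360, y_1 = 0.4591

Rachford–Rice: g(β) = Σ zᵢ(Kᵢ−1)/(1+β(Kᵢ−1)) = 0.
g(0) = ΣzᵢKᵢ − 1 = 0.4769 and g(1) = 1 − Σzᵢ/Kᵢ = -0.1949, so a root lies in (0, 1).
Binary case is linear: z₁(K₁−1)(1+β(K₂−1)) + z₂(K₂−1)(1+β(K₁−1)) = 0
⇒ β = [z₁(K₁−1)+z₂(K₂−1)] / [−(K₁−1)(K₂−1)] = 0.47688/0.88900 = 0.5364
Compositions from xᵢ = zᵢ/(1+β(Kᵢ−1)), yᵢ = Kᵢxᵢ:
  1: x = 0.1360, y = 0.4591
  2: x = 0.8640, y = 0.5409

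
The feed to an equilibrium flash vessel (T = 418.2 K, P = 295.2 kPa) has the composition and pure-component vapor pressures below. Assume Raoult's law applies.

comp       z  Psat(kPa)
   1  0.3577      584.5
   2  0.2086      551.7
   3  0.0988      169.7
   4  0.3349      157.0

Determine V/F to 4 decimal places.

V/F = 0.7720

Raoult's law: Kᵢ = Pᵢˢᵃᵗ/P = Pᵢˢᵃᵗ/295.2.
  K_1 = 584.5/295.2 = 1.980014, K_2 = 551.7/295.2 = 1.868902, K_3 = 169.7/295.2 = 0.574864, K_4 = 157.0/295.2 = 0.531843
Material balance + equilibrium reduce to Σ zᵢ(Kᵢ−1)/(1+V/F(Kᵢ−1)) = 0.
Check two-phase: ΣzᵢKᵢ = 1.3330 > 1 and Σzᵢ/Kᵢ = 1.0938 > 1, so g(0) = 0.3330 > 0 and g(1) = -0.0938 < 0.
Newton–Raphson from V/F = 0.58:
  V/F = 0.5800: g = 0.07305, g' = -0.3791 → V/F = 0.7727
  V/F = 0.7727: g = -0.00027, g' = -0.3874 → V/F = 0.7720
Converged at V/F = 0.7720.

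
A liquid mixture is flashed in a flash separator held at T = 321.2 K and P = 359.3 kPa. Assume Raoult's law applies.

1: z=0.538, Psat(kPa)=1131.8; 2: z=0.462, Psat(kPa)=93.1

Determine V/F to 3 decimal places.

V/F = 0.511

Raoult's law: Kᵢ = Pᵢˢᵃᵗ/P = Pᵢˢᵃᵗ/359.3.
  K_1 = 1131.8/359.3 = 3.15001, K_2 = 93.1/359.3 = 0.25911
Rachford–Rice: g(V/F) = Σ zᵢ(Kᵢ−1)/(1+V/F(Kᵢ−1)) = 0.
Feasibility: ΣzᵢKᵢ = 1.814, Σzᵢ/Kᵢ = 1.954 — both > 1, two phases present.
Newton iteration, V/F⁰ = 0.64:
  V/F = 0.640: g = -0.1641, g' = -1.358 → V/F = 0.519
  V/F = 0.519: g = -0.0096, g' = -1.225 → V/F = 0.511
Converged at V/F = 0.511.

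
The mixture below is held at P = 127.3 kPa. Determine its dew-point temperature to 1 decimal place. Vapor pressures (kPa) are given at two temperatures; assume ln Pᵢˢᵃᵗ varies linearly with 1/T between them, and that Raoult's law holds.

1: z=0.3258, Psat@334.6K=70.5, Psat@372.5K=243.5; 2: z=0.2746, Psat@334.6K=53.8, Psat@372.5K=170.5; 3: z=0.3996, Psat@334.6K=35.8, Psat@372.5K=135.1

T = 363.2 K

Dew-point temperature: Σzᵢ·P/Pᵢˢᵃᵗ(T) = 1. Interpolate ln Pᵢˢᵃᵗ = aᵢ + bᵢ/T.
  T = 334.6 K: ΣzᵢP/Pᵢˢᵃᵗ = 2.6590
  T = 372.5 K: ΣzᵢP/Pᵢˢᵃᵗ = 0.7519
  T = 353.6 K: ΣzᵢP/Pᵢˢᵃᵗ = 1.3637
  T = 363.1 K: ΣzᵢP/Pᵢˢᵃᵗ = 1.0030
  T = 367.8 K: ΣzᵢP/Pᵢˢᵃᵗ = 0.8668
  T = 365.5 K: ΣzᵢP/Pᵢˢᵃᵗ = 0.9305
Interpolating between 363.1 K and 365.5 K gives T ≈ 363.2 K.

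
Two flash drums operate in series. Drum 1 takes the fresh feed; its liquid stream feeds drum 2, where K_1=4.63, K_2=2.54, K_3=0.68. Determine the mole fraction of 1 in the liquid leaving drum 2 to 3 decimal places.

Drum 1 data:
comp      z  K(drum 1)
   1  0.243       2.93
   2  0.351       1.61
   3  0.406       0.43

x_1 (drum 2) = 0.028

Drum 1:
Newton iteration, ψ₁⁰ = 0.5:
  ψ₁ = 0.500: g = 0.0791, g' = -0.569 → ψ₁ = 0.639
Converged at ψ₁ = 0.639.
Drum-1 compositions:
  1: x = 0.109, y = 0.319
  2: x = 0.253, y = 0.407
  3: x = 0.639, y = 0.275
Drum-2 feed = drum-1 liquid: z₂ = (0.1088, 0.2525, 0.6387).
Drum 2:
Material balance + equilibrium reduce to Σ zᵢ(Kᵢ−1)/(1+ψ₂(Kᵢ−1)) = 0.
Check two-phase: ΣzᵢKᵢ = 1.579 > 1 and Σzᵢ/Kᵢ = 1.062 > 1, so g(0) = 0.579 > 0 and g(1) = -0.062 < 0.
Newton–Raphson from ψ₂ = 0.5:
  ψ₂ = 0.500: g = 0.1167, g' = -0.465 → ψ₂ = 0.751
  ψ₂ = 0.751: g = 0.0173, g' = -0.345 → ψ₂ = 0.801
  ψ₂ = 0.801: g = 0.0003, g' = -0.332 → ψ₂ = 0.802
Converged at ψ₂ = 0.802.
  1: x = 0.028, y = 0.129
  2: x = 0.113, y = 0.287
  3: x = 0.859, y = 0.584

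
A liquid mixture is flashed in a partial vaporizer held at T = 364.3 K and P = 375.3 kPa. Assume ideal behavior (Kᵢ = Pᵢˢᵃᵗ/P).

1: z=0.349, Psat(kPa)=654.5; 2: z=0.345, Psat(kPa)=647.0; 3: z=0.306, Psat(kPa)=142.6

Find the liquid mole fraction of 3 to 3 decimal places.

Raoult's law: Kᵢ = Pᵢˢᵃᵗ/P = Pᵢˢᵃᵗ/375.3.
  K_1 = 654.5/375.3 = 1.74394, K_2 = 647.0/375.3 = 1.72395, K_3 = 142.6/375.3 = 0.37996
Rachford–Rice: g(β) = Σ zᵢ(Kᵢ−1)/(1+β(Kᵢ−1)) = 0.
Feasibility: ΣzᵢKᵢ = 1.320, Σzᵢ/Kᵢ = 1.206 — both > 1, two phases present.
Newton iteration, β⁰ = 0.5:
  β = 0.500: g = 0.0976, g' = -0.447 → β = 0.718
  β = 0.718: g = -0.0086, g' = -0.543 → β = 0.703
  β = 0.703: g = -0.0001, g' = -0.532 → β = 0.702
Converged at β = 0.702.
Compositions from xᵢ = zᵢ/(1+β(Kᵢ−1)), yᵢ = Kᵢxᵢ:
  1: x = 0.229, y = 0.400
  2: x = 0.229, y = 0.394
  3: x = 0.542, y = 0.206

x_3 = 0.542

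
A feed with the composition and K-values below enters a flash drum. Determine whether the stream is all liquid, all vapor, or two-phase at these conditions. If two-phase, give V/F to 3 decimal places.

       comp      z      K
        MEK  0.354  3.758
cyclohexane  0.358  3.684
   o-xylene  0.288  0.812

all vapor

ΣzᵢKᵢ = 2.883; Σzᵢ/Kᵢ = 0.546.
Since Σzᵢ/Kᵢ < 1 the mixture is above its dew point — single vapor phase.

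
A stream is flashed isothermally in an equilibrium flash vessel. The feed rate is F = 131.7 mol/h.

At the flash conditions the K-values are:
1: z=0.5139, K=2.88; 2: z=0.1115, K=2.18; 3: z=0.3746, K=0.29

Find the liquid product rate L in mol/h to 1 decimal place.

L = 44.2 mol/h

Newton–Raphson from ψ = 0.58:
  ψ = 0.5800: g = 0.08812, g' = -1.0162 → ψ = 0.6667
  ψ = 0.6667: g = -0.00265, g' = -1.0872 → ψ = 0.6643
Converged at ψ = 0.6643.
Then V = ψ·F = 0.6643·131.7 = 87.5 mol/h and L = F − V = 44.2 mol/h.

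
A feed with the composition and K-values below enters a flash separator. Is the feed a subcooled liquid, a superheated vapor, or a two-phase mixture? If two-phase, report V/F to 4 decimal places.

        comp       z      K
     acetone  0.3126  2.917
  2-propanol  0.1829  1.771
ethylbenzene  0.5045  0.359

two-phase, V/F = 0.4150

ΣzᵢKᵢ = 1.4169; Σzᵢ/Kᵢ = 1.6157.
Both exceed 1, so a two-phase solution exists.
Let ψ = V/F and solve Σ zᵢ(Kᵢ−1)/(1+ψ(Kᵢ−1)) = 0.
Newton iteration, ψ⁰ = 0.5:
  ψ = 0.5000: g = -0.06816, g' = -0.8051 → ψ = 0.4153
  ψ = 0.4153: g = -0.00028, g' = -0.8034 → ψ = 0.4150
Converged at ψ = 0.4150.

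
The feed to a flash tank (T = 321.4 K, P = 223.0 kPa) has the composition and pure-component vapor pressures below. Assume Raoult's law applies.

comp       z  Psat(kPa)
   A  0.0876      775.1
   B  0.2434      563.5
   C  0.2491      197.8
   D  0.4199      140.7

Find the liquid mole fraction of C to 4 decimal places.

x_C = 0.2726

Raoult's law: Kᵢ = Pᵢˢᵃᵗ/P = Pᵢˢᵃᵗ/223.0.
  K_A = 775.1/223.0 = 3.475785, K_B = 563.5/223.0 = 2.526906, K_C = 197.8/223.0 = 0.886996, K_D = 140.7/223.0 = 0.630942
Let β = V/F and solve Σ zᵢ(Kᵢ−1)/(1+β(Kᵢ−1)) = 0.
Check two-phase: ΣzᵢKᵢ = 1.4054 > 1 and Σzᵢ/Kᵢ = 1.0679 > 1, so g(0) = 0.4054 > 0 and g(1) = -0.0679 < 0.
Newton–Raphson from β = 0.4:
  β = 0.4000: g = 0.12841, g' = -0.4365 → β = 0.6942
  β = 0.6942: g = 0.02130, g' = -0.3135 → β = 0.7621
  β = 0.7621: g = 0.00048, g' = -0.3002 → β = 0.7637
Converged at β = 0.7637.
Compositions from xᵢ = zᵢ/(1+β(Kᵢ−1)), yᵢ = Kᵢxᵢ:
  A: x = 0.0303, y = 0.1053
  B: x = 0.1124, y = 0.2839
  C: x = 0.2726, y = 0.2418
  D: x = 0.5847, y = 0.3689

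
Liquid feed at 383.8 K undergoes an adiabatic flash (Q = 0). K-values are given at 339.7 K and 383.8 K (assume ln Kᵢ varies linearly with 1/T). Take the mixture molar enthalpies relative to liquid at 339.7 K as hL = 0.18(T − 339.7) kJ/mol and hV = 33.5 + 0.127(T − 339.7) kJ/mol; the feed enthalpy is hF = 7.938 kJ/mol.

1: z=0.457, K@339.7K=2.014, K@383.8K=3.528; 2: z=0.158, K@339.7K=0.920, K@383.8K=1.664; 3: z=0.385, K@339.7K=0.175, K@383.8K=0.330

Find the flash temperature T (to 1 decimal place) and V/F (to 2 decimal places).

Adiabatic flash: solve Rachford–Rice at each trial T, then check hF = ψ·hV(T) + (1−ψ)·hL(T).
  T = 339.7 K: K = (2.014, 0.920, 0.175), RR gives ψ = 0.189, H_out = 6.319 kJ/mol
  T = 383.8 K: K = (3.528, 1.664, 0.330), RR gives ψ = 0.703, H_out = 29.842 kJ/mol
  T = 361.8 K: K = (2.713, 1.261, 0.245), RR gives ψ = 0.491, H_out = 19.852 kJ/mol
  T = 350.8 K: K = (2.350, 1.083, 0.208), RR gives ψ = 0.362, H_out = 13.913 kJ/mol
  T = 345.2 K: K = (2.177, 0.999, 0.191), RR gives ψ = 0.282, H_out = 10.361 kJ/mol
  T = 342.4 K: K = (2.093, 0.958, 0.183), RR gives ψ = 0.237, H_out = 8.385 kJ/mol
  T = 341.0 K: K = (2.052, 0.938, 0.179), RR gives ψ = 0.212, H_out = 7.335 kJ/mol
Linear interpolation between T = 341.0 (H_out = 7.335) and T = 342.4 (H_out = 8.385) on hF = 7.938 gives T ≈ 341.8 K, at which ψ = 0.23.

T = 341.8 K, V/F = 0.23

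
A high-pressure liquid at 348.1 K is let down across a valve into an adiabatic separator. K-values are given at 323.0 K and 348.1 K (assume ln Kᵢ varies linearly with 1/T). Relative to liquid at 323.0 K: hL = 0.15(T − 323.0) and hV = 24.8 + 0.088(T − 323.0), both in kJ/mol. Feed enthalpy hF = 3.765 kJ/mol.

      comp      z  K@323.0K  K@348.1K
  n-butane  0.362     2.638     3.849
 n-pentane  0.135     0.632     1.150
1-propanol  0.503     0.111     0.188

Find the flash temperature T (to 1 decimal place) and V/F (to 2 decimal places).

Adiabatic flash: solve Rachford–Rice at each trial T, then check hF = ψ·hV(T) + (1−ψ)·hL(T).
  T = 323.0 K: K = (2.638, 0.632, 0.111), RR gives ψ = 0.073, H_out = 1.818 kJ/mol
  T = 348.1 K: K = (3.849, 1.150, 0.188), RR gives ψ = 0.325, H_out = 11.318 kJ/mol
  T = 335.6 K: K = (3.211, 0.863, 0.146), RR gives ψ = 0.213, H_out = 7.008 kJ/mol
  T = 329.3 K: K = (2.916, 0.741, 0.128), RR gives ψ = 0.148, H_out = 4.561 kJ/mol
  T = 326.1 K: K = (2.773, 0.684, 0.119), RR gives ψ = 0.112, H_out = 3.212 kJ/mol
  T = 327.7 K: K = (2.844, 0.712, 0.123), RR gives ψ = 0.130, H_out = 3.897 kJ/mol
Linear interpolation between T = 326.1 (H_out = 3.212) and T = 327.7 (H_out = 3.897) on hF = 3.765 gives T ≈ 327.4 K, at which ψ = 0.13.

T = 327.4 K, V/F = 0.13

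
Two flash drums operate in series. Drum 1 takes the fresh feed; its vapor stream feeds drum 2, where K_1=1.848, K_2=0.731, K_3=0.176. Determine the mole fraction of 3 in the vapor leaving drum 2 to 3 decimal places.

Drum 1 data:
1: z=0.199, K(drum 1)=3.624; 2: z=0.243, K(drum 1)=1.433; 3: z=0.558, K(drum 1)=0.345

Drum 1:
Let ψ₁ = V/F and solve Σ zᵢ(Kᵢ−1)/(1+ψ₁(Kᵢ−1)) = 0.
Feasibility: ΣzᵢKᵢ = 1.262, Σzᵢ/Kᵢ = 1.842 — both > 1, two phases present.
Iterate (Newton) starting at ψ₁ = 0.5:
  ψ₁ = 0.500: g = -0.2311, g' = -0.816 → ψ₁ = 0.217
  ψ₁ = 0.217: g = 0.0029, g' = -0.920 → ψ₁ = 0.220
Converged at ψ₁ = 0.220.
Drum-1 compositions:
  1: x = 0.126, y = 0.457
  2: x = 0.222, y = 0.318
  3: x = 0.652, y = 0.225
Drum-2 feed = drum-1 vapor: z₂ = (0.4571, 0.3179, 0.2249).
Drum 2:
Iterate (Newton) starting at ψ₂ = 0.51:
  ψ₂ = 0.510: g = -0.1482, g' = -0.645 → ψ₂ = 0.280
  ψ₂ = 0.280: g = -0.0204, g' = -0.500 → ψ₂ = 0.240
  ψ₂ = 0.240: g = -0.0002, g' = -0.490 → ψ₂ = 0.239
Converged at ψ₂ = 0.239.
  1: x = 0.380, y = 0.702
  2: x = 0.340, y = 0.248
  3: x = 0.280, y = 0.049

y_3 (drum 2) = 0.049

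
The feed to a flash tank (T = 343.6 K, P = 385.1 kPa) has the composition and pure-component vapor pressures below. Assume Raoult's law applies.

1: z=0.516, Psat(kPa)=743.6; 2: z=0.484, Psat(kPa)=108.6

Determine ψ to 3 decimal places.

Raoult's law: Kᵢ = Pᵢˢᵃᵗ/P = Pᵢˢᵃᵗ/385.1.
  K_1 = 743.6/385.1 = 1.93093, K_2 = 108.6/385.1 = 0.28200
Rachford–Rice: g(ψ) = Σ zᵢ(Kᵢ−1)/(1+ψ(Kᵢ−1)) = 0.
Check two-phase: ΣzᵢKᵢ = 1.133 > 1 and Σzᵢ/Kᵢ = 1.984 > 1, so g(0) = 0.133 > 0 and g(1) = -0.984 < 0.
Binary case is linear: z₁(K₁−1)(1+ψ(K₂−1)) + z₂(K₂−1)(1+ψ(K₁−1)) = 0
⇒ ψ = [z₁(K₁−1)+z₂(K₂−1)] / [−(K₁−1)(K₂−1)] = 0.1328/0.6684 = 0.199

ψ = 0.199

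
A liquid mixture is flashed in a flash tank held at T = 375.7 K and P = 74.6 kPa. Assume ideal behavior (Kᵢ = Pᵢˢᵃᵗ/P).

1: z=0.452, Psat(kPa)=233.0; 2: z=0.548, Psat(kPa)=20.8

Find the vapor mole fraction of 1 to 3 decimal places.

Raoult's law: Kᵢ = Pᵢˢᵃᵗ/P = Pᵢˢᵃᵗ/74.6.
  K_1 = 233.0/74.6 = 3.12332, K_2 = 20.8/74.6 = 0.27882
Material balance + equilibrium reduce to Σ zᵢ(Kᵢ−1)/(1+ψ(Kᵢ−1)) = 0.
Feasibility: ΣzᵢKᵢ = 1.565, Σzᵢ/Kᵢ = 2.110 — both > 1, two phases present.
Newton iteration, ψ⁰ = 0.34:
  ψ = 0.340: g = 0.0338, g' = -1.188 → ψ = 0.368
  ψ = 0.368: g = 0.0003, g' = -1.170 → ψ = 0.369
Converged at ψ = 0.369.
Compositions from xᵢ = zᵢ/(1+ψ(Kᵢ−1)), yᵢ = Kᵢxᵢ:
  1: x = 0.254, y = 0.792
  2: x = 0.746, y = 0.208

y_1 = 0.792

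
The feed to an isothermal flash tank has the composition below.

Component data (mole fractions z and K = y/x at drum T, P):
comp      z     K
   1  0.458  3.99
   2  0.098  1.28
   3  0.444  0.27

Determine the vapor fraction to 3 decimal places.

Rachford–Rice: g(ψ) = Σ zᵢ(Kᵢ−1)/(1+ψ(Kᵢ−1)) = 0.
g(0) = ΣzᵢKᵢ − 1 = 1.073 and g(1) = 1 − Σzᵢ/Kᵢ = -0.836, so a root lies in (0, 1).
Newton–Raphson from ψ = 0.5:
  ψ = 0.500: g = 0.0625, g' = -1.250 → ψ = 0.550
Converged at ψ = 0.550.

ψ = 0.550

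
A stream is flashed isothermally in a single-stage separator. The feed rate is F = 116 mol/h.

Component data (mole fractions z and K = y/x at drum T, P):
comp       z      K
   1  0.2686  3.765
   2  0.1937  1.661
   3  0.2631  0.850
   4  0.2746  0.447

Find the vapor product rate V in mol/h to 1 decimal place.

V = 92.3 mol/h

Rachford–Rice: g(β) = Σ zᵢ(Kᵢ−1)/(1+β(Kᵢ−1)) = 0.
g(0) = ΣzᵢKᵢ − 1 = 0.6794 and g(1) = 1 − Σzᵢ/Kᵢ = -0.1118, so a root lies in (0, 1).
Newton–Raphson from β = 0.5:
  β = 0.5000: g = 0.15540, g' = -0.5769 → β = 0.7694
  β = 0.7694: g = 0.01344, g' = -0.5091 → β = 0.7958
  β = 0.7958: g = -0.00004, g' = -0.5123 → β = 0.7957
Converged at β = 0.7957.
Then V = β·F = 0.7957·116 = 92.3 mol/h and L = F − V = 23.7 mol/h.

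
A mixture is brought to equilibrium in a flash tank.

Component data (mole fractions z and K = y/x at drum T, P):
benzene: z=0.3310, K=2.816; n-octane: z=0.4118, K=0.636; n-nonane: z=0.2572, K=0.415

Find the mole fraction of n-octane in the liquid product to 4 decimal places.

Material balance + equilibrium reduce to Σ zᵢ(Kᵢ−1)/(1+ψ(Kᵢ−1)) = 0.
Feasibility: ΣzᵢKᵢ = 1.3007, Σzᵢ/Kᵢ = 1.3848 — both > 1, two phases present.
Iterate (Newton) starting at ψ = 0.67:
  ψ = 0.6700: g = -0.17453, g' = -0.5557 → ψ = 0.3559
  ψ = 0.3559: g = 0.00288, g' = -0.6152 → ψ = 0.3606
Converged at ψ = 0.3606.
Compositions from xᵢ = zᵢ/(1+ψ(Kᵢ−1)), yᵢ = Kᵢxᵢ:
  benzene: x = 0.2000, y = 0.5632
  n-octane: x = 0.4740, y = 0.3015
  n-nonane: x = 0.3260, y = 0.1353

x_n-octane = 0.4740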